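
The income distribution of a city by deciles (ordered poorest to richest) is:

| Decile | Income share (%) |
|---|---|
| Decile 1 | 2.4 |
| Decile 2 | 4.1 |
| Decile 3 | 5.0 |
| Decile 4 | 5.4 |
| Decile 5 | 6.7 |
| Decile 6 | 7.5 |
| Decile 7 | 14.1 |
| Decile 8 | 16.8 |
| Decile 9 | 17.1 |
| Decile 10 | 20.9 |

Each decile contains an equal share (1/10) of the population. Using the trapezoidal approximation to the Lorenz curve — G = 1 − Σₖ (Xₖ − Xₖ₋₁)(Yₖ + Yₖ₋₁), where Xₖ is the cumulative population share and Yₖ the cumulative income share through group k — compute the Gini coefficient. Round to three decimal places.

Cumulative income shares Yₖ: 0.0240, 0.0650, 0.1150, 0.1690, 0.2360, 0.3110, 0.4520, 0.6200, 0.7910, 1.0000
Σ (Xₖ−Xₖ₋₁)(Yₖ+Yₖ₋₁) = (1/10)(0.0240+0.0000) + (1/10)(0.0650+0.0240) + (1/10)(0.1150+0.0650) + (1/10)(0.1690+0.1150) + (1/10)(0.2360+0.1690) + (1/10)(0.3110+0.2360) + (1/10)(0.4520+0.3110) + (1/10)(0.6200+0.4520) + (1/10)(0.7910+0.6200) + (1/10)(1.0000+0.7910)
  = 0.0024 + 0.0089 + 0.0180 + 0.0284 + 0.0405 + 0.0547 + 0.0763 + 0.1072 + 0.1411 + 0.1791 = 0.6566
G = 1 − 0.6566 = 0.3434

0.343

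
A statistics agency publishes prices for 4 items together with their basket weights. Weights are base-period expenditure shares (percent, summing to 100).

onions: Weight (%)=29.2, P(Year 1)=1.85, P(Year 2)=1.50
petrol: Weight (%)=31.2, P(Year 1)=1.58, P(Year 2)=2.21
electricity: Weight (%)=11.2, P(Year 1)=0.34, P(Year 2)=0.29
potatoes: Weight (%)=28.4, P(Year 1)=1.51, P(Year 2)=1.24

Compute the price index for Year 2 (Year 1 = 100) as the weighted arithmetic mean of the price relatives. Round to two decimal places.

100.19

onions: 29.2 × (1.50/1.85) = 29.2 × 0.810811 = 23.6757
petrol: 31.2 × (2.21/1.58) = 31.2 × 1.398734 = 43.6405
electricity: 11.2 × (0.29/0.34) = 11.2 × 0.852941 = 9.5529
potatoes: 28.4 × (1.24/1.51) = 28.4 × 0.821192 = 23.3219
Index = Σ wᵢ·(p₁ᵢ/p₀ᵢ) = 23.6757 + 43.6405 + 9.5529 + 23.3219 = 100.1910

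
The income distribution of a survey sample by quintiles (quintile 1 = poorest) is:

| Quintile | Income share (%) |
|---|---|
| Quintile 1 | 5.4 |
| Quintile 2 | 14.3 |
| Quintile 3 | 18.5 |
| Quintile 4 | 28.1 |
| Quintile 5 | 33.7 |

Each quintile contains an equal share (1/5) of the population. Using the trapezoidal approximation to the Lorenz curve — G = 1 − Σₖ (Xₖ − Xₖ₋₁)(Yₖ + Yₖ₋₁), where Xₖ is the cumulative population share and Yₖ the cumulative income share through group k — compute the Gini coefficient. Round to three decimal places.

0.282

Cumulative income shares Yₖ: 0.0540, 0.1970, 0.3820, 0.6630, 1.0000
Σ (Xₖ−Xₖ₋₁)(Yₖ+Yₖ₋₁) = (1/5)(0.0540+0.0000) + (1/5)(0.1970+0.0540) + (1/5)(0.3820+0.1970) + (1/5)(0.6630+0.3820) + (1/5)(1.0000+0.6630)
  = 0.0108 + 0.0502 + 0.1158 + 0.2090 + 0.3326 = 0.7184
G = 1 − 0.7184 = 0.2816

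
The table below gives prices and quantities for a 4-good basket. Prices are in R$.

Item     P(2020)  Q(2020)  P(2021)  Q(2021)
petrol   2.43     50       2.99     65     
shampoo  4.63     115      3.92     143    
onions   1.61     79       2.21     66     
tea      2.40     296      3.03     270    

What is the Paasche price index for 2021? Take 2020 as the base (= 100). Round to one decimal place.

109.2

Paasche price index uses current-period quantities as weights.
ΣP(2021)·Q(2021) = 2.99×65 + 3.92×143 + 2.21×66 + 3.03×270 = 194.35 + 560.56 + 145.86 + 818.1 = 1718.87
ΣP(2020)·Q(2021) = 2.43×65 + 4.63×143 + 1.61×66 + 2.40×270 = 157.95 + 662.09 + 106.26 + 648 = 1574.3
Index = 1718.87 / 1574.3 × 100 = 109.1831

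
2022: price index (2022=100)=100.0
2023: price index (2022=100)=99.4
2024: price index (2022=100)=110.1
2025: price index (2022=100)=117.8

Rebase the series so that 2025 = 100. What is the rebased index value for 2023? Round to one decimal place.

84.4

Rebased(2023) = 99.4 / 117.8 × 100 = 84.3803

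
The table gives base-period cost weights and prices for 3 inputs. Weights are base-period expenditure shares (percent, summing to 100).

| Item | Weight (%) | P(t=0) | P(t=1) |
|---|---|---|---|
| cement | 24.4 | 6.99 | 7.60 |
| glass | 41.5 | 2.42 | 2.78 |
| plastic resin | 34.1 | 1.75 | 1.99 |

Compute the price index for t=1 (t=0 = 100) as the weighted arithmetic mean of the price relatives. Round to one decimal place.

cement: 24.4 × (7.60/6.99) = 24.4 × 1.087268 = 26.5293
glass: 41.5 × (2.78/2.42) = 41.5 × 1.148760 = 47.6736
plastic resin: 34.1 × (1.99/1.75) = 34.1 × 1.137143 = 38.7766
Index = Σ wᵢ·(p₁ᵢ/p₀ᵢ) = 26.5293 + 47.6736 + 38.7766 = 112.9795

113.0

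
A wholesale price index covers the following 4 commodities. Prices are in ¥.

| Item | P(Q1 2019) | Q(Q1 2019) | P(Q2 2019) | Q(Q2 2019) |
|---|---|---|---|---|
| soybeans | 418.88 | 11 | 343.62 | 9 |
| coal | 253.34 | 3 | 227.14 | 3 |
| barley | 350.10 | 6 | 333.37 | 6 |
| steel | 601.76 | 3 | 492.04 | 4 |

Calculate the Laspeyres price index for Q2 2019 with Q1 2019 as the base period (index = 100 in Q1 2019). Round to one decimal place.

Laspeyres price index uses base-period quantities as weights.
ΣP(Q2 2019)·Q(Q1 2019) = 343.62×11 + 227.14×3 + 333.37×6 + 492.04×3 = 3779.82 + 681.42 + 2000.22 + 1476.12 = 7937.58
ΣP(Q1 2019)·Q(Q1 2019) = 418.88×11 + 253.34×3 + 350.10×6 + 601.76×3 = 4607.68 + 760.02 + 2100.6 + 1805.28 = 9273.58
Index = 7937.58 / 9273.58 × 100 = 85.5935

85.6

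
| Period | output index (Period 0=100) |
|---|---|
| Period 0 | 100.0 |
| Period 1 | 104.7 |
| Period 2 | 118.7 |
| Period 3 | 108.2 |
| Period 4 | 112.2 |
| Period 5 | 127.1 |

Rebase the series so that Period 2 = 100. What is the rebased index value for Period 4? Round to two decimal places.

Rebased(Period 4) = 112.2 / 118.7 × 100 = 94.5240

94.52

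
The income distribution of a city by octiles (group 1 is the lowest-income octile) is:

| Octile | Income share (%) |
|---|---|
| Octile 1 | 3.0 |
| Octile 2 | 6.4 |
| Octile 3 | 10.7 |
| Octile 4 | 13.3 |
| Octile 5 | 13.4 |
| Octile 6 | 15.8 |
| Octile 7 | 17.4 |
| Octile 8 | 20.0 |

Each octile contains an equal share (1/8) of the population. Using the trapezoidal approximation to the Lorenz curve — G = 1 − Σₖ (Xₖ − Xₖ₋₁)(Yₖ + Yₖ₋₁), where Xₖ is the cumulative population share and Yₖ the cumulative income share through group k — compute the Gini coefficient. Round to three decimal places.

Cumulative income shares Yₖ: 0.0300, 0.0940, 0.2010, 0.3340, 0.4680, 0.6260, 0.8000, 1.0000
Σ (Xₖ−Xₖ₋₁)(Yₖ+Yₖ₋₁) = (1/8)(0.0300+0.0000) + (1/8)(0.0940+0.0300) + (1/8)(0.2010+0.0940) + (1/8)(0.3340+0.2010) + (1/8)(0.4680+0.3340) + (1/8)(0.6260+0.4680) + (1/8)(0.8000+0.6260) + (1/8)(1.0000+0.8000)
  = 0.0037 + 0.0155 + 0.0369 + 0.0669 + 0.1003 + 0.1368 + 0.1783 + 0.2250 = 0.7633
G = 1 − 0.7633 = 0.2367

0.237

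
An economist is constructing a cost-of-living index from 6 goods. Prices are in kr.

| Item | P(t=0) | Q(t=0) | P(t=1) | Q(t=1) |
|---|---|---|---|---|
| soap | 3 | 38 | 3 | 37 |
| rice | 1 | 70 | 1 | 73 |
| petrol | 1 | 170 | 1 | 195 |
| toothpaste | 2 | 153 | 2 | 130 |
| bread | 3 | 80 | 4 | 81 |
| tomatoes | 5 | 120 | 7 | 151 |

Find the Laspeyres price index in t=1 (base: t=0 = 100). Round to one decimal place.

121.3

Laspeyres price index uses base-period quantities as weights.
ΣP(t=1)·Q(t=0) = 3×38 + 1×70 + 1×170 + 2×153 + 4×80 + 7×120 = 114 + 70 + 170 + 306 + 320 + 840 = 1820
ΣP(t=0)·Q(t=0) = 3×38 + 1×70 + 1×170 + 2×153 + 3×80 + 5×120 = 114 + 70 + 170 + 306 + 240 + 600 = 1500
Index = 1820 / 1500 × 100 = 121.3333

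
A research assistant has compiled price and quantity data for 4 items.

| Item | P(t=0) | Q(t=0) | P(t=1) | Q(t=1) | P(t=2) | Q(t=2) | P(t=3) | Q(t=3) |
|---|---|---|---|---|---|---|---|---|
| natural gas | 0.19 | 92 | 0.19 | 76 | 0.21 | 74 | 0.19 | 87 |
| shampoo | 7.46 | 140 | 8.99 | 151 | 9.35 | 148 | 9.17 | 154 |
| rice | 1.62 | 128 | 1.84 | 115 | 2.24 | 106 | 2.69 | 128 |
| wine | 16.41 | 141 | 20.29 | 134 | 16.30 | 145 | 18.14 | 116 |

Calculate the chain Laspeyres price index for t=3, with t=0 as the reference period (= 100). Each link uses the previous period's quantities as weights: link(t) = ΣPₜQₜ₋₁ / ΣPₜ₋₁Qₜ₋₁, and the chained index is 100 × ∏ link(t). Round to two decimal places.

Link t=0→t=1:
ΣP(t=1)Q(t=0) = 0.19×92 + 8.99×140 + 1.84×128 + 20.29×141 = 17.48 + 1258.6 + 235.52 + 2860.89 = 4372.49
ΣP(t=0)Q(t=0) = 0.19×92 + 7.46×140 + 1.62×128 + 16.41×141 = 17.48 + 1044.4 + 207.36 + 2313.81 = 3583.05
link = 4372.49/3583.05 = 1.220326
Link t=1→t=2:
ΣP(t=2)Q(t=1) = 0.21×76 + 9.35×151 + 2.24×115 + 16.30×134 = 15.96 + 1411.85 + 257.6 + 2184.2 = 3869.61
ΣP(t=1)Q(t=1) = 0.19×76 + 8.99×151 + 1.84×115 + 20.29×134 = 14.44 + 1357.49 + 211.6 + 2718.86 = 4302.39
link = 3869.61/4302.39 = 0.899409
Link t=2→t=3:
ΣP(t=3)Q(t=2) = 0.19×74 + 9.17×148 + 2.69×106 + 18.14×145 = 14.06 + 1357.16 + 285.14 + 2630.3 = 4286.66
ΣP(t=2)Q(t=2) = 0.21×74 + 9.35×148 + 2.24×106 + 16.30×145 = 15.54 + 1383.8 + 237.44 + 2363.5 = 4000.28
link = 4286.66/4000.28 = 1.071590
Chained index = 100 × 1.220326 × 0.899409 × 1.071590 = 117.6148

117.61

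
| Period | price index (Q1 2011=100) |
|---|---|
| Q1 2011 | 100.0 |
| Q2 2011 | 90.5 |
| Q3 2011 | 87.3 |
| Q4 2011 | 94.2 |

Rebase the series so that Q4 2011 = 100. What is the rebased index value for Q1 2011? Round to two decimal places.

Rebased(Q1 2011) = 100.0 / 94.2 × 100 = 106.1571

106.16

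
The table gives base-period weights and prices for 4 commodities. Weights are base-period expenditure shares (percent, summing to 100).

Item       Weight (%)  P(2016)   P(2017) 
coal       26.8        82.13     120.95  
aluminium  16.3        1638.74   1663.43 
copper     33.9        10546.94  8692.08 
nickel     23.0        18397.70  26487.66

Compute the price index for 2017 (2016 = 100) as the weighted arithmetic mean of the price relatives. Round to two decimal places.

coal: 26.8 × (120.95/82.13) = 26.8 × 1.472665 = 39.4674
aluminium: 16.3 × (1663.43/1638.74) = 16.3 × 1.015066 = 16.5456
copper: 33.9 × (8692.08/10546.94) = 33.9 × 0.824133 = 27.9381
nickel: 23.0 × (26487.66/18397.70) = 23.0 × 1.439727 = 33.1137
Index = Σ wᵢ·(p₁ᵢ/p₀ᵢ) = 39.4674 + 16.5456 + 27.9381 + 33.1137 = 117.0648

117.06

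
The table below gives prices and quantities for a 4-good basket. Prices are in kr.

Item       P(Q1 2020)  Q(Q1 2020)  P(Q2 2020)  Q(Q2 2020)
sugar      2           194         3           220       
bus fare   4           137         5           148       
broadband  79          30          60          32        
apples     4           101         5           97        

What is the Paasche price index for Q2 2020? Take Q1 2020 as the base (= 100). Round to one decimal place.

Paasche price index uses current-period quantities as weights.
ΣP(Q2 2020)·Q(Q2 2020) = 3×220 + 5×148 + 60×32 + 5×97 = 660 + 740 + 1920 + 485 = 3805
ΣP(Q1 2020)·Q(Q2 2020) = 2×220 + 4×148 + 79×32 + 4×97 = 440 + 592 + 2528 + 388 = 3948
Index = 3805 / 3948 × 100 = 96.3779

96.4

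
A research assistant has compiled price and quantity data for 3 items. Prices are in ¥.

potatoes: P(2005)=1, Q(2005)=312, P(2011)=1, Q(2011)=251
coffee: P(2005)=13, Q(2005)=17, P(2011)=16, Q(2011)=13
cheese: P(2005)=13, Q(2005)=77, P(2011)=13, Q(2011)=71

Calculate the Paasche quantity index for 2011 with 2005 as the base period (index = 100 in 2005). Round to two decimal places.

87.19

Paasche quantity index uses current-period prices as weights.
ΣP(2011)·Q(2011) = 1×251 + 16×13 + 13×71 = 251 + 208 + 923 = 1382
ΣP(2011)·Q(2005) = 1×312 + 16×17 + 13×77 = 312 + 272 + 1001 = 1585
Index = 1382 / 1585 × 100 = 87.1924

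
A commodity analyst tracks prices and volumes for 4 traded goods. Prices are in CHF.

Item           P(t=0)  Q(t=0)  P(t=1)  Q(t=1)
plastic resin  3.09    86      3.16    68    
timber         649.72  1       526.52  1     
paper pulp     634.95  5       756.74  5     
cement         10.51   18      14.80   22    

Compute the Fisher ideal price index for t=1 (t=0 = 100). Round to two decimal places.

Laspeyres component (base-period weights):
ΣP(t=1)Q(t=0) = 3.16×86 + 526.52×1 + 756.74×5 + 14.80×18 = 271.76 + 526.52 + 3783.7 + 266.4 = 4848.38
ΣP(t=0)Q(t=0) = 3.09×86 + 649.72×1 + 634.95×5 + 10.51×18 = 265.74 + 649.72 + 3174.75 + 189.18 = 4279.39
L = 4848.38 / 4279.39 × 100 = 113.2961
Paasche component (current-period weights):
ΣP(t=1)Q(t=1) = 3.16×68 + 526.52×1 + 756.74×5 + 14.80×22 = 214.88 + 526.52 + 3783.7 + 325.6 = 4850.7
ΣP(t=0)Q(t=1) = 3.09×68 + 649.72×1 + 634.95×5 + 10.51×22 = 210.12 + 649.72 + 3174.75 + 231.22 = 4265.81
P = 4850.7 / 4265.81 × 100 = 113.7111
Fisher = √(L × P) = √(113.2961 × 113.7111) = 113.5034

113.50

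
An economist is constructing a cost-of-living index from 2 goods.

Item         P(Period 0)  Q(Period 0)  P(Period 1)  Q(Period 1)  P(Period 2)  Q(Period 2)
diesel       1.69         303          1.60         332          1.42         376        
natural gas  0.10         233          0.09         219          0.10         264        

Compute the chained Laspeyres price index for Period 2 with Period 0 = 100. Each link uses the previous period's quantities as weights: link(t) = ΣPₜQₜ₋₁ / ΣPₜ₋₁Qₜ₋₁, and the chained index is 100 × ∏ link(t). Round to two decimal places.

Link Period 0→Period 1:
ΣP(Period 1)Q(Period 0) = 1.60×303 + 0.09×233 = 484.8 + 20.97 = 505.77
ΣP(Period 0)Q(Period 0) = 1.69×303 + 0.10×233 = 512.07 + 23.3 = 535.37
link = 505.77/535.37 = 0.944711
Link Period 1→Period 2:
ΣP(Period 2)Q(Period 1) = 1.42×332 + 0.10×219 = 471.44 + 21.9 = 493.34
ΣP(Period 1)Q(Period 1) = 1.60×332 + 0.09×219 = 531.2 + 19.71 = 550.91
link = 493.34/550.91 = 0.895500
Chained index = 100 × 0.944711 × 0.895500 = 84.5989

84.60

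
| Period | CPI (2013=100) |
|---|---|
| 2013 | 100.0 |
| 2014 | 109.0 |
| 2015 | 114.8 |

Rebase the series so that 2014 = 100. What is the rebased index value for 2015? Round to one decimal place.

105.3

Rebased(2015) = 114.8 / 109.0 × 100 = 105.3211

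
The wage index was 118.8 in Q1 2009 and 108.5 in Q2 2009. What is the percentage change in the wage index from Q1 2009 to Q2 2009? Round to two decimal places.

Change = (108.5 − 118.8) / 118.8 × 100
       = -10.3 / 118.8 × 100 = -8.6700%

-8.67%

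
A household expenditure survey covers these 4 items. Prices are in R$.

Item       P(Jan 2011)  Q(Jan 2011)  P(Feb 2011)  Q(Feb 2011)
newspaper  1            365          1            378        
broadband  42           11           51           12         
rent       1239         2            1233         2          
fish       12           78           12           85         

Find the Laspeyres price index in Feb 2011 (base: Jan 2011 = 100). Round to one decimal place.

102.1

Laspeyres price index uses base-period quantities as weights.
ΣP(Feb 2011)·Q(Jan 2011) = 1×365 + 51×11 + 1233×2 + 12×78 = 365 + 561 + 2466 + 936 = 4328
ΣP(Jan 2011)·Q(Jan 2011) = 1×365 + 42×11 + 1239×2 + 12×78 = 365 + 462 + 2478 + 936 = 4241
Index = 4328 / 4241 × 100 = 102.0514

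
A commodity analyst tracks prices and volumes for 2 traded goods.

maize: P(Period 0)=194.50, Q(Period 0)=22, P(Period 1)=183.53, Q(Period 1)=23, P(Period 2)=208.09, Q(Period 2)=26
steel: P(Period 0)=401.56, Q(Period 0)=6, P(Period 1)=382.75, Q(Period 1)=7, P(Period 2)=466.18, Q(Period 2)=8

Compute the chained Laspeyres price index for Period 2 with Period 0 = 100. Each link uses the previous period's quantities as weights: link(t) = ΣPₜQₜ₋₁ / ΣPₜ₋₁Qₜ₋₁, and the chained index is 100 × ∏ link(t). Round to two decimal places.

110.47

Link Period 0→Period 1:
ΣP(Period 1)Q(Period 0) = 183.53×22 + 382.75×6 = 4037.66 + 2296.5 = 6334.16
ΣP(Period 0)Q(Period 0) = 194.50×22 + 401.56×6 = 4279 + 2409.36 = 6688.36
link = 6334.16/6688.36 = 0.947042
Link Period 1→Period 2:
ΣP(Period 2)Q(Period 1) = 208.09×23 + 466.18×7 = 4786.07 + 3263.26 = 8049.33
ΣP(Period 1)Q(Period 1) = 183.53×23 + 382.75×7 = 4221.19 + 2679.25 = 6900.44
link = 8049.33/6900.44 = 1.166495
Chained index = 100 × 0.947042 × 1.166495 = 110.4720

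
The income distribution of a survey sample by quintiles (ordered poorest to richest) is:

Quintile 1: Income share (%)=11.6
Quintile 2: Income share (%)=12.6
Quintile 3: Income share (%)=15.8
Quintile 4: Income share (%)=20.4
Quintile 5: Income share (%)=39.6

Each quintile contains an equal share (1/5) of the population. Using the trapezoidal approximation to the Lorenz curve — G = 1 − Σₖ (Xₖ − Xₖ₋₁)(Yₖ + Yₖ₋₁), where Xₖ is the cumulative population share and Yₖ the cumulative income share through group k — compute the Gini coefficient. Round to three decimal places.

Cumulative income shares Yₖ: 0.1160, 0.2420, 0.4000, 0.6040, 1.0000
Σ (Xₖ−Xₖ₋₁)(Yₖ+Yₖ₋₁) = (1/5)(0.1160+0.0000) + (1/5)(0.2420+0.1160) + (1/5)(0.4000+0.2420) + (1/5)(0.6040+0.4000) + (1/5)(1.0000+0.6040)
  = 0.0232 + 0.0716 + 0.1284 + 0.2008 + 0.3208 = 0.7448
G = 1 − 0.7448 = 0.2552

0.255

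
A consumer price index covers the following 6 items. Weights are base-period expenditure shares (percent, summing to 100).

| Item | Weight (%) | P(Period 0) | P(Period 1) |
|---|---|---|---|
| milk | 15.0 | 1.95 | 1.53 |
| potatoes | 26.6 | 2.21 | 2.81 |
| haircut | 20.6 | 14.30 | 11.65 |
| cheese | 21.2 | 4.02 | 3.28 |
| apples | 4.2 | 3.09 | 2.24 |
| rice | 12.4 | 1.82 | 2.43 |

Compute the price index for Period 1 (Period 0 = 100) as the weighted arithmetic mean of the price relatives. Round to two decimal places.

milk: 15.0 × (1.53/1.95) = 15.0 × 0.784615 = 11.7692
potatoes: 26.6 × (2.81/2.21) = 26.6 × 1.271493 = 33.8217
haircut: 20.6 × (11.65/14.30) = 20.6 × 0.814685 = 16.7825
cheese: 21.2 × (3.28/4.02) = 21.2 × 0.815920 = 17.2975
apples: 4.2 × (2.24/3.09) = 4.2 × 0.724919 = 3.0447
rice: 12.4 × (2.43/1.82) = 12.4 × 1.335165 = 16.5560
Index = Σ wᵢ·(p₁ᵢ/p₀ᵢ) = 11.7692 + 33.8217 + 16.7825 + 17.2975 + 3.0447 + 16.5560 = 99.2717

99.27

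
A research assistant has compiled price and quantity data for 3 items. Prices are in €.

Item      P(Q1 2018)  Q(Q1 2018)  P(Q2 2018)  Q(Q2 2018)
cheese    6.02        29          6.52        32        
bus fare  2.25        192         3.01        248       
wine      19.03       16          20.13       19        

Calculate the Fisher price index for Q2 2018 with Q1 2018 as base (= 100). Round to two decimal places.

119.90

Laspeyres component (base-period weights):
ΣP(Q2 2018)Q(Q1 2018) = 6.52×29 + 3.01×192 + 20.13×16 = 189.08 + 577.92 + 322.08 = 1089.08
ΣP(Q1 2018)Q(Q1 2018) = 6.02×29 + 2.25×192 + 19.03×16 = 174.58 + 432 + 304.48 = 911.06
L = 1089.08 / 911.06 × 100 = 119.5399
Paasche component (current-period weights):
ΣP(Q2 2018)Q(Q2 2018) = 6.52×32 + 3.01×248 + 20.13×19 = 208.64 + 746.48 + 382.47 = 1337.59
ΣP(Q1 2018)Q(Q2 2018) = 6.02×32 + 2.25×248 + 19.03×19 = 192.64 + 558 + 361.57 = 1112.21
P = 1337.59 / 1112.21 × 100 = 120.2642
Fisher = √(L × P) = √(119.5399 × 120.2642) = 119.9015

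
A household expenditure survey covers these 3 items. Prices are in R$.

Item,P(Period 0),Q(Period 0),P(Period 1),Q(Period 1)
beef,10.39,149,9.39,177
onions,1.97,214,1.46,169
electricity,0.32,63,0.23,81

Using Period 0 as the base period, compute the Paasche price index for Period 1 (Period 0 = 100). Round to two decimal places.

Paasche price index uses current-period quantities as weights.
ΣP(Period 1)·Q(Period 1) = 9.39×177 + 1.46×169 + 0.23×81 = 1662.03 + 246.74 + 18.63 = 1927.4
ΣP(Period 0)·Q(Period 1) = 10.39×177 + 1.97×169 + 0.32×81 = 1839.03 + 332.93 + 25.92 = 2197.88
Index = 1927.4 / 2197.88 × 100 = 87.6936

87.69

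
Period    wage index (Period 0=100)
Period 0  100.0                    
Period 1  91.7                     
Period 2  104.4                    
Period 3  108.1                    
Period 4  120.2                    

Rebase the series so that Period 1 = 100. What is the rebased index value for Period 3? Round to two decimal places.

Rebased(Period 3) = 108.1 / 91.7 × 100 = 117.8844

117.88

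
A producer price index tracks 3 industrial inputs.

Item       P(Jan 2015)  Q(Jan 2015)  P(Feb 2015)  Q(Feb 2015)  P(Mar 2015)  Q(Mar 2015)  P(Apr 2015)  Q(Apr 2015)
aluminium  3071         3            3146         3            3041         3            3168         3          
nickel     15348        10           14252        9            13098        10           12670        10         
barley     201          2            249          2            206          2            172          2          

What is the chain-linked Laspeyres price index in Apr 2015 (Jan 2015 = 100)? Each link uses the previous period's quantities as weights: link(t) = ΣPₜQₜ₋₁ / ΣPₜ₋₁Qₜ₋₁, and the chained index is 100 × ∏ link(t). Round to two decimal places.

83.75

Link Jan 2015→Feb 2015:
ΣP(Feb 2015)Q(Jan 2015) = 3146×3 + 14252×10 + 249×2 = 9438 + 142520 + 498 = 152456
ΣP(Jan 2015)Q(Jan 2015) = 3071×3 + 15348×10 + 201×2 = 9213 + 153480 + 402 = 163095
link = 152456/163095 = 0.934768
Link Feb 2015→Mar 2015:
ΣP(Mar 2015)Q(Feb 2015) = 3041×3 + 13098×9 + 206×2 = 9123 + 117882 + 412 = 127417
ΣP(Feb 2015)Q(Feb 2015) = 3146×3 + 14252×9 + 249×2 = 9438 + 128268 + 498 = 138204
link = 127417/138204 = 0.921949
Link Mar 2015→Apr 2015:
ΣP(Apr 2015)Q(Mar 2015) = 3168×3 + 12670×10 + 172×2 = 9504 + 126700 + 344 = 136548
ΣP(Mar 2015)Q(Mar 2015) = 3041×3 + 13098×10 + 206×2 = 9123 + 130980 + 412 = 140515
link = 136548/140515 = 0.971768
Chained index = 100 × 0.934768 × 0.921949 × 0.971768 = 83.7478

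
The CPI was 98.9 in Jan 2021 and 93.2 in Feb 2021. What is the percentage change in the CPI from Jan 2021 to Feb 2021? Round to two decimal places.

Change = (93.2 − 98.9) / 98.9 × 100
       = -5.7 / 98.9 × 100 = -5.7634%

-5.76%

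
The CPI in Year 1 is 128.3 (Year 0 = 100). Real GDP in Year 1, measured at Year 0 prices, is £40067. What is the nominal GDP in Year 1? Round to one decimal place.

Nominal = Real × (Index/100) = 40067 × (128.3/100)
        = 40067 × 1.283 = 51405.9610

51406.0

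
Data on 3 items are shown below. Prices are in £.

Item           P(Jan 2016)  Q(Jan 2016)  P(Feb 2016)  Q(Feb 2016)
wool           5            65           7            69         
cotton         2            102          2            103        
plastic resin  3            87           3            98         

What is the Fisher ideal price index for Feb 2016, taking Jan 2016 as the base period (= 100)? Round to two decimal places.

Laspeyres component (base-period weights):
ΣP(Feb 2016)Q(Jan 2016) = 7×65 + 2×102 + 3×87 = 455 + 204 + 261 = 920
ΣP(Jan 2016)Q(Jan 2016) = 5×65 + 2×102 + 3×87 = 325 + 204 + 261 = 790
L = 920 / 790 × 100 = 116.4557
Paasche component (current-period weights):
ΣP(Feb 2016)Q(Feb 2016) = 7×69 + 2×103 + 3×98 = 483 + 206 + 294 = 983
ΣP(Jan 2016)Q(Feb 2016) = 5×69 + 2×103 + 3×98 = 345 + 206 + 294 = 845
P = 983 / 845 × 100 = 116.3314
Fisher = √(L × P) = √(116.4557 × 116.3314) = 116.3935

116.39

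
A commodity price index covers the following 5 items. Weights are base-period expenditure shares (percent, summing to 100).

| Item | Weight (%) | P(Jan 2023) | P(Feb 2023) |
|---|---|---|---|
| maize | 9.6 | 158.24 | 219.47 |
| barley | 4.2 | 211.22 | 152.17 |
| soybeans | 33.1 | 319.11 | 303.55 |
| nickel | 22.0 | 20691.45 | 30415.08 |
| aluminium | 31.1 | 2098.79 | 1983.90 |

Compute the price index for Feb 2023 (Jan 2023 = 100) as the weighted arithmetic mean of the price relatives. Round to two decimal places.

109.56

maize: 9.6 × (219.47/158.24) = 9.6 × 1.386944 = 13.3147
barley: 4.2 × (152.17/211.22) = 4.2 × 0.720434 = 3.0258
soybeans: 33.1 × (303.55/319.11) = 33.1 × 0.951239 = 31.4860
nickel: 22.0 × (30415.08/20691.45) = 22.0 × 1.469935 = 32.3386
aluminium: 31.1 × (1983.90/2098.79) = 31.1 × 0.945259 = 29.3976
Index = Σ wᵢ·(p₁ᵢ/p₀ᵢ) = 13.3147 + 3.0258 + 31.4860 + 32.3386 + 29.3976 = 109.5626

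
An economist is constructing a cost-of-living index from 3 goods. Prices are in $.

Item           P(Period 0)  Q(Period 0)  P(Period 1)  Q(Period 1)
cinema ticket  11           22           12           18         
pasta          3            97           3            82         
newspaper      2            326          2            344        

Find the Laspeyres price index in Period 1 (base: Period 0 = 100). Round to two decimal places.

Laspeyres price index uses base-period quantities as weights.
ΣP(Period 1)·Q(Period 0) = 12×22 + 3×97 + 2×326 = 264 + 291 + 652 = 1207
ΣP(Period 0)·Q(Period 0) = 11×22 + 3×97 + 2×326 = 242 + 291 + 652 = 1185
Index = 1207 / 1185 × 100 = 101.8565

101.86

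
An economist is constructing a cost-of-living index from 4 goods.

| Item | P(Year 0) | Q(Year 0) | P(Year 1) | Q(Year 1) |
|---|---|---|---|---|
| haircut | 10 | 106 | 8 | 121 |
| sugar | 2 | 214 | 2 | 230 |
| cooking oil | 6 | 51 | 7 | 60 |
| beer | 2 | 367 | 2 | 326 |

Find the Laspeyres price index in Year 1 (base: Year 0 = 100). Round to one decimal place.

93.6

Laspeyres price index uses base-period quantities as weights.
ΣP(Year 1)·Q(Year 0) = 8×106 + 2×214 + 7×51 + 2×367 = 848 + 428 + 357 + 734 = 2367
ΣP(Year 0)·Q(Year 0) = 10×106 + 2×214 + 6×51 + 2×367 = 1060 + 428 + 306 + 734 = 2528
Index = 2367 / 2528 × 100 = 93.6313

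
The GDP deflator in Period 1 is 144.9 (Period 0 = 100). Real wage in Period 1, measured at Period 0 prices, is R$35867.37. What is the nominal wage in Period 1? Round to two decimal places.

Nominal = Real × (Index/100) = 35867.37 × (144.9/100)
        = 35867.37 × 1.449 = 51971.8191

51971.82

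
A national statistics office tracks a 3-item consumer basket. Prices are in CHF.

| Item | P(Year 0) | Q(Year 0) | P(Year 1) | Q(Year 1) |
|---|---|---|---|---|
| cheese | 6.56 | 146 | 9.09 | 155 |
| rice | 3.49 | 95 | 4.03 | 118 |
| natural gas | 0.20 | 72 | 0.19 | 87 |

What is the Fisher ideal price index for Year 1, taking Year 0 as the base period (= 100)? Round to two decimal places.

Laspeyres component (base-period weights):
ΣP(Year 1)Q(Year 0) = 9.09×146 + 4.03×95 + 0.19×72 = 1327.14 + 382.85 + 13.68 = 1723.67
ΣP(Year 0)Q(Year 0) = 6.56×146 + 3.49×95 + 0.20×72 = 957.76 + 331.55 + 14.4 = 1303.71
L = 1723.67 / 1303.71 × 100 = 132.2127
Paasche component (current-period weights):
ΣP(Year 1)Q(Year 1) = 9.09×155 + 4.03×118 + 0.19×87 = 1408.95 + 475.54 + 16.53 = 1901.02
ΣP(Year 0)Q(Year 1) = 6.56×155 + 3.49×118 + 0.20×87 = 1016.8 + 411.82 + 17.4 = 1446.02
P = 1901.02 / 1446.02 × 100 = 131.4657
Fisher = √(L × P) = √(132.2127 × 131.4657) = 131.8387

131.84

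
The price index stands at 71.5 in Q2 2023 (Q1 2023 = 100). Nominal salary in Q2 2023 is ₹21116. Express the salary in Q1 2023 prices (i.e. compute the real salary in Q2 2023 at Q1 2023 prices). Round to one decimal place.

29532.9

Real = Nominal ÷ (Index/100) = 21116 ÷ (71.5/100)
     = 21116 ÷ 0.715 = 29532.8671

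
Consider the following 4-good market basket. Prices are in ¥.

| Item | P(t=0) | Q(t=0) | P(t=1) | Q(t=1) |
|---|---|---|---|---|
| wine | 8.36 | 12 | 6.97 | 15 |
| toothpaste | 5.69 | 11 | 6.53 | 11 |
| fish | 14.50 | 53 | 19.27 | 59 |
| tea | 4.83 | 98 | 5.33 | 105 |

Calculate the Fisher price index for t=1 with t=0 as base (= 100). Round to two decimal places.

Laspeyres component (base-period weights):
ΣP(t=1)Q(t=0) = 6.97×12 + 6.53×11 + 19.27×53 + 5.33×98 = 83.64 + 71.83 + 1021.31 + 522.34 = 1699.12
ΣP(t=0)Q(t=0) = 8.36×12 + 5.69×11 + 14.50×53 + 4.83×98 = 100.32 + 62.59 + 768.5 + 473.34 = 1404.75
L = 1699.12 / 1404.75 × 100 = 120.9553
Paasche component (current-period weights):
ΣP(t=1)Q(t=1) = 6.97×15 + 6.53×11 + 19.27×59 + 5.33×105 = 104.55 + 71.83 + 1136.93 + 559.65 = 1872.96
ΣP(t=0)Q(t=1) = 8.36×15 + 5.69×11 + 14.50×59 + 4.83×105 = 125.4 + 62.59 + 855.5 + 507.15 = 1550.64
P = 1872.96 / 1550.64 × 100 = 120.7863
Fisher = √(L × P) = √(120.9553 × 120.7863) = 120.8708

120.87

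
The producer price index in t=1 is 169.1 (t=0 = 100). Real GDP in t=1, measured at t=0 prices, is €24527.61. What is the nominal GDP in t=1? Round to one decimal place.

Nominal = Real × (Index/100) = 24527.61 × (169.1/100)
        = 24527.61 × 1.691 = 41476.1885

41476.2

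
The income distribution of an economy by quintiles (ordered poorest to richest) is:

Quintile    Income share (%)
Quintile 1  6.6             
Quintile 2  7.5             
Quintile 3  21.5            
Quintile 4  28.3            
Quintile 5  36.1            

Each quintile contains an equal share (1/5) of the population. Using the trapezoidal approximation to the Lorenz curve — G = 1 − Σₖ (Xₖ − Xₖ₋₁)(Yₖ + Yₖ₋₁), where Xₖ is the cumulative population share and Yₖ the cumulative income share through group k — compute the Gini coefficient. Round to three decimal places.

Cumulative income shares Yₖ: 0.0660, 0.1410, 0.3560, 0.6390, 1.0000
Σ (Xₖ−Xₖ₋₁)(Yₖ+Yₖ₋₁) = (1/5)(0.0660+0.0000) + (1/5)(0.1410+0.0660) + (1/5)(0.3560+0.1410) + (1/5)(0.6390+0.3560) + (1/5)(1.0000+0.6390)
  = 0.0132 + 0.0414 + 0.0994 + 0.1990 + 0.3278 = 0.6808
G = 1 − 0.6808 = 0.3192

0.319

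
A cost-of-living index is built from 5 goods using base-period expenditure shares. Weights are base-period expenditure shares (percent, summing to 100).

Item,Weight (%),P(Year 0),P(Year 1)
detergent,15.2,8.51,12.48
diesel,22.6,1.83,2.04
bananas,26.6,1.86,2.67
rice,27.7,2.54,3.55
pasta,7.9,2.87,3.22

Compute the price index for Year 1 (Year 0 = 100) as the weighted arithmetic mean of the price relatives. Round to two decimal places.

133.25

detergent: 15.2 × (12.48/8.51) = 15.2 × 1.466510 = 22.2910
diesel: 22.6 × (2.04/1.83) = 22.6 × 1.114754 = 25.1934
bananas: 26.6 × (2.67/1.86) = 26.6 × 1.435484 = 38.1839
rice: 27.7 × (3.55/2.54) = 27.7 × 1.397638 = 38.7146
pasta: 7.9 × (3.22/2.87) = 7.9 × 1.121951 = 8.8634
Index = Σ wᵢ·(p₁ᵢ/p₀ᵢ) = 22.2910 + 25.1934 + 38.1839 + 38.7146 + 8.8634 = 133.2462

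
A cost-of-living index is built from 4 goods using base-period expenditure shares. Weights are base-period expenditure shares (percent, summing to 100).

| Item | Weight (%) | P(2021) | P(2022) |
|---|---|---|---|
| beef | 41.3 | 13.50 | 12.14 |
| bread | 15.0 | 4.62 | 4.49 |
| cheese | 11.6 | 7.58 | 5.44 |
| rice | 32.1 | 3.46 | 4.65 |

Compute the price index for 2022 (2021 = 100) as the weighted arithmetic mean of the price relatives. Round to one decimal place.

103.2

beef: 41.3 × (12.14/13.50) = 41.3 × 0.899259 = 37.1394
bread: 15.0 × (4.49/4.62) = 15.0 × 0.971861 = 14.5779
cheese: 11.6 × (5.44/7.58) = 11.6 × 0.717678 = 8.3251
rice: 32.1 × (4.65/3.46) = 32.1 × 1.343931 = 43.1402
Index = Σ wᵢ·(p₁ᵢ/p₀ᵢ) = 37.1394 + 14.5779 + 8.3251 + 43.1402 = 103.1826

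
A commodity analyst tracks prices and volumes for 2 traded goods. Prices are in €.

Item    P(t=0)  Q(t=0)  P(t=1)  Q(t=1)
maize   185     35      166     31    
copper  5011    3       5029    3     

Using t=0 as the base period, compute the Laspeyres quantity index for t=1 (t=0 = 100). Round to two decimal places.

Laspeyres quantity index uses base-period prices as weights.
ΣP(t=0)·Q(t=1) = 185×31 + 5011×3 = 5735 + 15033 = 20768
ΣP(t=0)·Q(t=0) = 185×35 + 5011×3 = 6475 + 15033 = 21508
Index = 20768 / 21508 × 100 = 96.5594

96.56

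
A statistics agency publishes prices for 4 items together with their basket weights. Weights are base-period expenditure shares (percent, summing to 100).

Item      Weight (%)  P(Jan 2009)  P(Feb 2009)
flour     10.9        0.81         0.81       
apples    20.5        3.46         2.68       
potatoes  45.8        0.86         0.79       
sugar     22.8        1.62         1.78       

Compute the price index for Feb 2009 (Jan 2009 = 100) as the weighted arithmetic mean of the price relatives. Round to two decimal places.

flour: 10.9 × (0.81/0.81) = 10.9 × 1.000000 = 10.9000
apples: 20.5 × (2.68/3.46) = 20.5 × 0.774566 = 15.8786
potatoes: 45.8 × (0.79/0.86) = 45.8 × 0.918605 = 42.0721
sugar: 22.8 × (1.78/1.62) = 22.8 × 1.098765 = 25.0519
Index = Σ wᵢ·(p₁ᵢ/p₀ᵢ) = 10.9000 + 15.8786 + 42.0721 + 25.0519 = 93.9026

93.90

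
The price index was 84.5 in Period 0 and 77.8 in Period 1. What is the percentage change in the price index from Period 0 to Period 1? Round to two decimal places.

Change = (77.8 − 84.5) / 84.5 × 100
       = -6.7 / 84.5 × 100 = -7.9290%

-7.93%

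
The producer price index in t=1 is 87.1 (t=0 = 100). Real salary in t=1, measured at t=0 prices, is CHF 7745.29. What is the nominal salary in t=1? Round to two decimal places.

Nominal = Real × (Index/100) = 7745.29 × (87.1/100)
        = 7745.29 × 0.871 = 6746.1476

6746.15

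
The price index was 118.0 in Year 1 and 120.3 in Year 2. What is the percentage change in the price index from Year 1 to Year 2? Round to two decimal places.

1.95%

Change = (120.3 − 118.0) / 118.0 × 100
       = 2.3 / 118.0 × 100 = 1.9492%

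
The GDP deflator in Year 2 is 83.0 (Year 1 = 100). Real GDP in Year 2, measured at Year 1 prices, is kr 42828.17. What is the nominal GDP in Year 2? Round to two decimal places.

Nominal = Real × (Index/100) = 42828.17 × (83.0/100)
        = 42828.17 × 0.830 = 35547.3811

35547.38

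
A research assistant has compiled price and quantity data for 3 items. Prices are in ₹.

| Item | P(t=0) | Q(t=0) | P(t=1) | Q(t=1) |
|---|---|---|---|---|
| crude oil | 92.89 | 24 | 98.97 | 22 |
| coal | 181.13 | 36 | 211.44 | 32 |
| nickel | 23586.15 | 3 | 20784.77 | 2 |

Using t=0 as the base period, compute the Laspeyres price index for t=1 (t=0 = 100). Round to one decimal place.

Laspeyres price index uses base-period quantities as weights.
ΣP(t=1)·Q(t=0) = 98.97×24 + 211.44×36 + 20784.77×3 = 2375.28 + 7611.84 + 62354.31 = 72341.43
ΣP(t=0)·Q(t=0) = 92.89×24 + 181.13×36 + 23586.15×3 = 2229.36 + 6520.68 + 70758.45 = 79508.49
Index = 72341.43 / 79508.49 × 100 = 90.9858

91.0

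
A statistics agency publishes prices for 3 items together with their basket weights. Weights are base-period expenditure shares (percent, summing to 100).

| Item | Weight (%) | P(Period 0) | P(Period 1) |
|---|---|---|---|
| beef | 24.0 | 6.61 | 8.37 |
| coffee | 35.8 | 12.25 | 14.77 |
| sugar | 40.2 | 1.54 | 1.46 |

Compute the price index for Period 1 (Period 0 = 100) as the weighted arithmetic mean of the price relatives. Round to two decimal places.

111.67

beef: 24.0 × (8.37/6.61) = 24.0 × 1.266263 = 30.3903
coffee: 35.8 × (14.77/12.25) = 35.8 × 1.205714 = 43.1646
sugar: 40.2 × (1.46/1.54) = 40.2 × 0.948052 = 38.1117
Index = Σ wᵢ·(p₁ᵢ/p₀ᵢ) = 30.3903 + 43.1646 + 38.1117 = 111.6666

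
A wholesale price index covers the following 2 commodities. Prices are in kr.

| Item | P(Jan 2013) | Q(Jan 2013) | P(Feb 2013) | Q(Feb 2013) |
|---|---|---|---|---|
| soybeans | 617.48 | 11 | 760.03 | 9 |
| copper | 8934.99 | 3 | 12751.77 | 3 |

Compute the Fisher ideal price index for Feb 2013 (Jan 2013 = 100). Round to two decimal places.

Laspeyres component (base-period weights):
ΣP(Feb 2013)Q(Jan 2013) = 760.03×11 + 12751.77×3 = 8360.33 + 38255.31 = 46615.64
ΣP(Jan 2013)Q(Jan 2013) = 617.48×11 + 8934.99×3 = 6792.28 + 26804.97 = 33597.25
L = 46615.64 / 33597.25 × 100 = 138.7484
Paasche component (current-period weights):
ΣP(Feb 2013)Q(Feb 2013) = 760.03×9 + 12751.77×3 = 6840.27 + 38255.31 = 45095.58
ΣP(Jan 2013)Q(Feb 2013) = 617.48×9 + 8934.99×3 = 5557.32 + 26804.97 = 32362.29
P = 45095.58 / 32362.29 × 100 = 139.3461
Fisher = √(L × P) = √(138.7484 × 139.3461) = 139.0469

139.05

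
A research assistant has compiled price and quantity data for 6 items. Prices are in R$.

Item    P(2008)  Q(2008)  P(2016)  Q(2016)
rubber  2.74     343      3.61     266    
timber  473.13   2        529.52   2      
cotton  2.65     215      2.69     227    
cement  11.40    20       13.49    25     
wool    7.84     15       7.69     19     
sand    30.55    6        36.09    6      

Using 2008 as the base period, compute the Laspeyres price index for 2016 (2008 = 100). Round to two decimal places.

Laspeyres price index uses base-period quantities as weights.
ΣP(2016)·Q(2008) = 3.61×343 + 529.52×2 + 2.69×215 + 13.49×20 + 7.69×15 + 36.09×6 = 1238.23 + 1059.04 + 578.35 + 269.8 + 115.35 + 216.54 = 3477.31
ΣP(2008)·Q(2008) = 2.74×343 + 473.13×2 + 2.65×215 + 11.40×20 + 7.84×15 + 30.55×6 = 939.82 + 946.26 + 569.75 + 228 + 117.6 + 183.3 = 2984.73
Index = 3477.31 / 2984.73 × 100 = 116.5033

116.50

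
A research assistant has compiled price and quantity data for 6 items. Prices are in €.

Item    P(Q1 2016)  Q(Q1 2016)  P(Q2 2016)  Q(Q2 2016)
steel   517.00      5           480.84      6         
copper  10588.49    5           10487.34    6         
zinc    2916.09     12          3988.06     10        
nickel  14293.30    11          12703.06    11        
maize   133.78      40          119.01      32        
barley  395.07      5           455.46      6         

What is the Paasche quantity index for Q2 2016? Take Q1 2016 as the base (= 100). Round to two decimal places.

101.00

Paasche quantity index uses current-period prices as weights.
ΣP(Q2 2016)·Q(Q2 2016) = 480.84×6 + 10487.34×6 + 3988.06×10 + 12703.06×11 + 119.01×32 + 455.46×6 = 2885.04 + 62924.04 + 39880.6 + 139733.66 + 3808.32 + 2732.76 = 251964.42
ΣP(Q2 2016)·Q(Q1 2016) = 480.84×5 + 10487.34×5 + 3988.06×12 + 12703.06×11 + 119.01×40 + 455.46×5 = 2404.2 + 52436.7 + 47856.72 + 139733.66 + 4760.4 + 2277.3 = 249468.98
Index = 251964.42 / 249468.98 × 100 = 101.0003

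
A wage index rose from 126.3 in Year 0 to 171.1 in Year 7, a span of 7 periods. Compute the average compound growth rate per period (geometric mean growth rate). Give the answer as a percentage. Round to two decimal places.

4.43%

Growth factor = (171.1/126.3)^(1/7) = (1.354711)^(1/7) = 1.044324
Growth rate = 1.044324 − 1 = 0.044324 = 4.4324%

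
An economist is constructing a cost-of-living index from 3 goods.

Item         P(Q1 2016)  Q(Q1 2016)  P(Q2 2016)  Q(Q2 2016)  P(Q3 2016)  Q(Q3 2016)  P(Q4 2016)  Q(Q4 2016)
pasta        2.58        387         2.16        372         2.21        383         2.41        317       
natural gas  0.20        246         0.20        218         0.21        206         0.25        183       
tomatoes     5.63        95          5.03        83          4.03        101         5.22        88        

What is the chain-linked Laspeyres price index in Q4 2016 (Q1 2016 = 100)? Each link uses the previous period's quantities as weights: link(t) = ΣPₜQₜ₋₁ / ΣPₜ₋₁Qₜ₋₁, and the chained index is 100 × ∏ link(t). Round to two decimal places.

94.84

Link Q1 2016→Q2 2016:
ΣP(Q2 2016)Q(Q1 2016) = 2.16×387 + 0.20×246 + 5.03×95 = 835.92 + 49.2 + 477.85 = 1362.97
ΣP(Q1 2016)Q(Q1 2016) = 2.58×387 + 0.20×246 + 5.63×95 = 998.46 + 49.2 + 534.85 = 1582.51
link = 1362.97/1582.51 = 0.861271
Link Q2 2016→Q3 2016:
ΣP(Q3 2016)Q(Q2 2016) = 2.21×372 + 0.21×218 + 4.03×83 = 822.12 + 45.78 + 334.49 = 1202.39
ΣP(Q2 2016)Q(Q2 2016) = 2.16×372 + 0.20×218 + 5.03×83 = 803.52 + 43.6 + 417.49 = 1264.61
link = 1202.39/1264.61 = 0.950799
Link Q3 2016→Q4 2016:
ΣP(Q4 2016)Q(Q3 2016) = 2.41×383 + 0.25×206 + 5.22×101 = 923.03 + 51.5 + 527.22 = 1501.75
ΣP(Q3 2016)Q(Q3 2016) = 2.21×383 + 0.21×206 + 4.03×101 = 846.43 + 43.26 + 407.03 = 1296.72
link = 1501.75/1296.72 = 1.158114
Chained index = 100 × 0.861271 × 0.950799 × 1.158114 = 94.8375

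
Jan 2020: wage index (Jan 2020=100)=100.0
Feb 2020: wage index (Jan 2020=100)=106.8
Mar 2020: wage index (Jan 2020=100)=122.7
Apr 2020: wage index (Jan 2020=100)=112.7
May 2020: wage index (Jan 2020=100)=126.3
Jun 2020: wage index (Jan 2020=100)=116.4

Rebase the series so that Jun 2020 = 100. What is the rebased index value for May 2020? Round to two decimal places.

108.51

Rebased(May 2020) = 126.3 / 116.4 × 100 = 108.5052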